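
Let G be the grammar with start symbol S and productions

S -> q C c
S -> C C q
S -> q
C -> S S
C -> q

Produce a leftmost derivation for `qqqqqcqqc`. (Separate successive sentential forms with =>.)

S=>qCc=>qSSc=>qqSc=>qqCCqc=>qqSSCqc=>qqqSCqc=>qqqqCcCqc=>qqqqqcCqc=>qqqqqcqqc

S => qCc   [S -> q C c]
qCc => qSSc   [C -> S S]
qSSc => qqSc   [S -> q]
qqSc => qqCCqc   [S -> C C q]
qqCCqc => qqSSCqc   [C -> S S]
qqSSCqc => qqqSCqc   [S -> q]
qqqSCqc => qqqqCcCqc   [S -> q C c]
qqqqCcCqc => qqqqqcCqc   [C -> q]
qqqqqcCqc => qqqqqcqqc   [C -> q]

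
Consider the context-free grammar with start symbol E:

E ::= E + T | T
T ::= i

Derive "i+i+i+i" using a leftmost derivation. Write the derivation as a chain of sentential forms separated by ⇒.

E ⇒ E+T   [E ::= E + T]
E+T ⇒ E+T+T   [E ::= E + T]
E+T+T ⇒ E+T+T+T   [E ::= E + T]
E+T+T+T ⇒ T+T+T+T   [E ::= T]
T+T+T+T ⇒ i+T+T+T   [T ::= i]
i+T+T+T ⇒ i+i+T+T   [T ::= i]
i+i+T+T ⇒ i+i+i+T   [T ::= i]
i+i+i+T ⇒ i+i+i+i   [T ::= i]

E⇒E+T⇒E+T+T⇒E+T+T+T⇒T+T+T+T⇒i+T+T+T⇒i+i+T+T⇒i+i+i+T⇒i+i+i+i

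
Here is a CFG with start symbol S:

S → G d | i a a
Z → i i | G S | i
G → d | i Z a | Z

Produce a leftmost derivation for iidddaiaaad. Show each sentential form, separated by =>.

S => Gd => iZad => iGSad => iiZaSad => iiGSaSad => iidSaSad => iidGdaSad => iidddaSad => iidddaiaaad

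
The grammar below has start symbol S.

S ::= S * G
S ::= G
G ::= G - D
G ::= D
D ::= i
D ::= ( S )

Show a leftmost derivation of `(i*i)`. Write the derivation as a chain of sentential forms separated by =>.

S => G   [S ::= G]
G => D   [G ::= D]
D => (S)   [D ::= ( S )]
(S) => (S*G)   [S ::= S * G]
(S*G) => (G*G)   [S ::= G]
(G*G) => (D*G)   [G ::= D]
(D*G) => (i*G)   [D ::= i]
(i*G) => (i*D)   [G ::= D]
(i*D) => (i*i)   [D ::= i]

S => G => D => (S) => (S*G) => (G*G) => (D*G) => (i*G) => (i*D) => (i*i)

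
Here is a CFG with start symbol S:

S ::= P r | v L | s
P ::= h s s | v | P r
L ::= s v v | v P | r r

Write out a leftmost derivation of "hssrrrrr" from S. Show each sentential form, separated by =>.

S => Pr   [S ::= P r]
Pr => Prr   [P ::= P r]
Prr => Prrr   [P ::= P r]
Prrr => Prrrr   [P ::= P r]
Prrrr => Prrrrr   [P ::= P r]
Prrrrr => hssrrrrr   [P ::= h s s]

S=>Pr=>Prr=>Prrr=>Prrrr=>Prrrrr=>hssrrrrr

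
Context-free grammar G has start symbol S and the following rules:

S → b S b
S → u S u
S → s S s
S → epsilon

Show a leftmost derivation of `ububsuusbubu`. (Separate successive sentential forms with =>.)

S => uSu => ubSbu => ubuSubu => ububSbubu => ububsSsbubu => ububsuSusbubu => ububsuusbubu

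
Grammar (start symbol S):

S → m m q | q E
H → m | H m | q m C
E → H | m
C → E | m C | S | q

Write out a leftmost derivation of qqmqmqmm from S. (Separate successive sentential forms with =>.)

S => qE => qH => qqmC => qqmE => qqmH => qqmHm => qqmqmCm => qqmqmSm => qqmqmqEm => qqmqmqmm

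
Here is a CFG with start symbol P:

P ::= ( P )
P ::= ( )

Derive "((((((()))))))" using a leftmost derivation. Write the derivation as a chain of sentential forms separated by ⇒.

P ⇒ (P)   [P ::= ( P )]
(P) ⇒ ((P))   [P ::= ( P )]
((P)) ⇒ (((P)))   [P ::= ( P )]
(((P))) ⇒ ((((P))))   [P ::= ( P )]
((((P)))) ⇒ (((((P)))))   [P ::= ( P )]
(((((P))))) ⇒ ((((((P))))))   [P ::= ( P )]
((((((P)))))) ⇒ ((((((()))))))   [P ::= ( )]

P ⇒ (P) ⇒ ((P)) ⇒ (((P))) ⇒ ((((P)))) ⇒ (((((P))))) ⇒ ((((((P)))))) ⇒ ((((((()))))))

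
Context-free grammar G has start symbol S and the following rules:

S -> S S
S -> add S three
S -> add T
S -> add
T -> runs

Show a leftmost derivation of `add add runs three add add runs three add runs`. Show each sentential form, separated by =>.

S => S S   [S -> S S]
S S => S S S   [S -> S S]
S S S => add S three S S   [S -> add S three]
add S three S S => add add T three S S   [S -> add T]
add add T three S S => add add runs three S S   [T -> runs]
add add runs three S S => add add runs three add S three S   [S -> add S three]
add add runs three add S three S => add add runs three add add T three S   [S -> add T]
add add runs three add add T three S => add add runs three add add runs three S   [T -> runs]
add add runs three add add runs three S => add add runs three add add runs three add T   [S -> add T]
add add runs three add add runs three add T => add add runs three add add runs three add runs   [T -> runs]

S => S S => S S S => add S three S S => add add T three S S => add add runs three S S => add add runs three add S three S => add add runs three add add T three S => add add runs three add add runs three S => add add runs three add add runs three add T => add add runs three add add runs three add runs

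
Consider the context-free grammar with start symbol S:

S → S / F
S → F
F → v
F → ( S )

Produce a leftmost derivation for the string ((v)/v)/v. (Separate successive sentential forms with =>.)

S => S/F   [S → S / F]
S/F => F/F   [S → F]
F/F => (S)/F   [F → ( S )]
(S)/F => (S/F)/F   [S → S / F]
(S/F)/F => (F/F)/F   [S → F]
(F/F)/F => ((S)/F)/F   [F → ( S )]
((S)/F)/F => ((F)/F)/F   [S → F]
((F)/F)/F => ((v)/F)/F   [F → v]
((v)/F)/F => ((v)/v)/F   [F → v]
((v)/v)/F => ((v)/v)/v   [F → v]

S => S/F => F/F => (S)/F => (S/F)/F => (F/F)/F => ((S)/F)/F => ((F)/F)/F => ((v)/F)/F => ((v)/v)/F => ((v)/v)/v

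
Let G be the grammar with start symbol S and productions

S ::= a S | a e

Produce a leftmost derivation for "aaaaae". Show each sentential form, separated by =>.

S => aS   [S ::= a S]
aS => aaS   [S ::= a S]
aaS => aaaS   [S ::= a S]
aaaS => aaaaS   [S ::= a S]
aaaaS => aaaaae   [S ::= a e]

S => aS => aaS => aaaS => aaaaS => aaaaae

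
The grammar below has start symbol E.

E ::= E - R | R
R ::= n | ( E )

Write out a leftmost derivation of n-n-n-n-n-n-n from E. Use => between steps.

E => E-R   [E ::= E - R]
E-R => E-R-R   [E ::= E - R]
E-R-R => E-R-R-R   [E ::= E - R]
E-R-R-R => E-R-R-R-R   [E ::= E - R]
E-R-R-R-R => E-R-R-R-R-R   [E ::= E - R]
E-R-R-R-R-R => E-R-R-R-R-R-R   [E ::= E - R]
E-R-R-R-R-R-R => R-R-R-R-R-R-R   [E ::= R]
R-R-R-R-R-R-R => n-R-R-R-R-R-R   [R ::= n]
n-R-R-R-R-R-R => n-n-R-R-R-R-R   [R ::= n]
n-n-R-R-R-R-R => n-n-n-R-R-R-R   [R ::= n]
n-n-n-R-R-R-R => n-n-n-n-R-R-R   [R ::= n]
n-n-n-n-R-R-R => n-n-n-n-n-R-R   [R ::= n]
n-n-n-n-n-R-R => n-n-n-n-n-n-R   [R ::= n]
n-n-n-n-n-n-R => n-n-n-n-n-n-n   [R ::= n]

E => E-R => E-R-R => E-R-R-R => E-R-R-R-R => E-R-R-R-R-R => E-R-R-R-R-R-R => R-R-R-R-R-R-R => n-R-R-R-R-R-R => n-n-R-R-R-R-R => n-n-n-R-R-R-R => n-n-n-n-R-R-R => n-n-n-n-n-R-R => n-n-n-n-n-n-R => n-n-n-n-n-n-n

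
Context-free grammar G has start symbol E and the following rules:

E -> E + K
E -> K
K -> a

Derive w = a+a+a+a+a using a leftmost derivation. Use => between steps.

E=>E+K=>E+K+K=>E+K+K+K=>E+K+K+K+K=>K+K+K+K+K=>a+K+K+K+K=>a+a+K+K+K=>a+a+a+K+K=>a+a+a+a+K=>a+a+a+a+a

E => E+K   [E -> E + K]
E+K => E+K+K   [E -> E + K]
E+K+K => E+K+K+K   [E -> E + K]
E+K+K+K => E+K+K+K+K   [E -> E + K]
E+K+K+K+K => K+K+K+K+K   [E -> K]
K+K+K+K+K => a+K+K+K+K   [K -> a]
a+K+K+K+K => a+a+K+K+K   [K -> a]
a+a+K+K+K => a+a+a+K+K   [K -> a]
a+a+a+K+K => a+a+a+a+K   [K -> a]
a+a+a+a+K => a+a+a+a+a   [K -> a]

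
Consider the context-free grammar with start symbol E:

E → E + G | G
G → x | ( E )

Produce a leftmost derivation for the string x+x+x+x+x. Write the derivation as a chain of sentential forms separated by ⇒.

E ⇒ E+G ⇒ E+G+G ⇒ E+G+G+G ⇒ E+G+G+G+G ⇒ G+G+G+G+G ⇒ x+G+G+G+G ⇒ x+x+G+G+G ⇒ x+x+x+G+G ⇒ x+x+x+x+G ⇒ x+x+x+x+x

E ⇒ E+G   [E → E + G]
E+G ⇒ E+G+G   [E → E + G]
E+G+G ⇒ E+G+G+G   [E → E + G]
E+G+G+G ⇒ E+G+G+G+G   [E → E + G]
E+G+G+G+G ⇒ G+G+G+G+G   [E → G]
G+G+G+G+G ⇒ x+G+G+G+G   [G → x]
x+G+G+G+G ⇒ x+x+G+G+G   [G → x]
x+x+G+G+G ⇒ x+x+x+G+G   [G → x]
x+x+x+G+G ⇒ x+x+x+x+G   [G → x]
x+x+x+x+G ⇒ x+x+x+x+x   [G → x]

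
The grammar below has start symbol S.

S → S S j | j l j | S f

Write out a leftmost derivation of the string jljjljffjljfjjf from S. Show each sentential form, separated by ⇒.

S ⇒ Sf   [S → S f]
Sf ⇒ SSjf   [S → S S j]
SSjf ⇒ jljSjf   [S → j l j]
jljSjf ⇒ jljSSjjf   [S → S S j]
jljSSjjf ⇒ jljSfSjjf   [S → S f]
jljSfSjjf ⇒ jljSffSjjf   [S → S f]
jljSffSjjf ⇒ jljjljffSjjf   [S → j l j]
jljjljffSjjf ⇒ jljjljffSfjjf   [S → S f]
jljjljffSfjjf ⇒ jljjljffjljfjjf   [S → j l j]

S ⇒ Sf ⇒ SSjf ⇒ jljSjf ⇒ jljSSjjf ⇒ jljSfSjjf ⇒ jljSffSjjf ⇒ jljjljffSjjf ⇒ jljjljffSfjjf ⇒ jljjljffjljfjjf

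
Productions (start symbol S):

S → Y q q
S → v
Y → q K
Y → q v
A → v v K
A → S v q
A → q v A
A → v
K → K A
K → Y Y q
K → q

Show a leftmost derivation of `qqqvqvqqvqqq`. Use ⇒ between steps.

S ⇒ Yqq ⇒ qKqq ⇒ qYYqqq ⇒ qqKYqqq ⇒ qqYYqYqqq ⇒ qqqvYqYqqq ⇒ qqqvqvqYqqq ⇒ qqqvqvqqvqqq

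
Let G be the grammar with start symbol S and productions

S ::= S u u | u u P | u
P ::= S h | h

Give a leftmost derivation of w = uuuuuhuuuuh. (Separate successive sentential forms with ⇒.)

S ⇒ uuP   [S ::= u u P]
uuP ⇒ uuSh   [P ::= S h]
uuSh ⇒ uuSuuh   [S ::= S u u]
uuSuuh ⇒ uuSuuuuh   [S ::= S u u]
uuSuuuuh ⇒ uuuuPuuuuh   [S ::= u u P]
uuuuPuuuuh ⇒ uuuuShuuuuh   [P ::= S h]
uuuuShuuuuh ⇒ uuuuuhuuuuh   [S ::= u]

S⇒uuP⇒uuSh⇒uuSuuh⇒uuSuuuuh⇒uuuuPuuuuh⇒uuuuShuuuuh⇒uuuuuhuuuuh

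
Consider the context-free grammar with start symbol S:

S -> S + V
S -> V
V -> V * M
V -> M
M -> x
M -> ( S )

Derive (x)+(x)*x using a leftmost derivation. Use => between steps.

S => S+V   [S -> S + V]
S+V => V+V   [S -> V]
V+V => M+V   [V -> M]
M+V => (S)+V   [M -> ( S )]
(S)+V => (V)+V   [S -> V]
(V)+V => (M)+V   [V -> M]
(M)+V => (x)+V   [M -> x]
(x)+V => (x)+V*M   [V -> V * M]
(x)+V*M => (x)+M*M   [V -> M]
(x)+M*M => (x)+(S)*M   [M -> ( S )]
(x)+(S)*M => (x)+(V)*M   [S -> V]
(x)+(V)*M => (x)+(M)*M   [V -> M]
(x)+(M)*M => (x)+(x)*M   [M -> x]
(x)+(x)*M => (x)+(x)*x   [M -> x]

S => S+V => V+V => M+V => (S)+V => (V)+V => (M)+V => (x)+V => (x)+V*M => (x)+M*M => (x)+(S)*M => (x)+(V)*M => (x)+(M)*M => (x)+(x)*M => (x)+(x)*x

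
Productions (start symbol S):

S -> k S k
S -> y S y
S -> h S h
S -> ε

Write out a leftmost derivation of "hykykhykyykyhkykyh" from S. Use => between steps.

S => hSh => hySyh => hykSkyh => hykySykyh => hykykSkykyh => hykykhShkykyh => hykykhySyhkykyh => hykykhykSkyhkykyh => hykykhykySykyhkykyh => hykykhykyykyhkykyh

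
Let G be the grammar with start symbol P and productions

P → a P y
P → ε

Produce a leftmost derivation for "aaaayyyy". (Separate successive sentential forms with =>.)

P=>aPy=>aaPyy=>aaaPyyy=>aaaaPyyyy=>aaaayyyy

P => aPy   [P → a P y]
aPy => aaPyy   [P → a P y]
aaPyy => aaaPyyy   [P → a P y]
aaaPyyy => aaaaPyyyy   [P → a P y]
aaaaPyyyy => aaaayyyy   [P → ε]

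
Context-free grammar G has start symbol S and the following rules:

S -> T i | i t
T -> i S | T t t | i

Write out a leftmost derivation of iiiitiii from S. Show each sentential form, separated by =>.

S => Ti => iSi => iTii => iiSii => iiTiii => iiiSiii => iiiitiii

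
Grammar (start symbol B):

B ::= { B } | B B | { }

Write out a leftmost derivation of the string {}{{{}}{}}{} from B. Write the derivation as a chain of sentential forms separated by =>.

B => BB   [B ::= B B]
BB => {}B   [B ::= { }]
{}B => {}BB   [B ::= B B]
{}BB => {}{B}B   [B ::= { B }]
{}{B}B => {}{BB}B   [B ::= B B]
{}{BB}B => {}{{B}B}B   [B ::= { B }]
{}{{B}B}B => {}{{{}}B}B   [B ::= { }]
{}{{{}}B}B => {}{{{}}{}}B   [B ::= { }]
{}{{{}}{}}B => {}{{{}}{}}{}   [B ::= { }]

B=>BB=>{}B=>{}BB=>{}{B}B=>{}{BB}B=>{}{{B}B}B=>{}{{{}}B}B=>{}{{{}}{}}B=>{}{{{}}{}}{}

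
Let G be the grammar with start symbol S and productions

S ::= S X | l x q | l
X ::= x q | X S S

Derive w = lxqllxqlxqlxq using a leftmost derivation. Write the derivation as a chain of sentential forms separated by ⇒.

S ⇒ SX ⇒ lX ⇒ lXSS ⇒ lXSSSS ⇒ lxqSSSS ⇒ lxqlSSS ⇒ lxqllxqSS ⇒ lxqllxqlxqS ⇒ lxqllxqlxqlxq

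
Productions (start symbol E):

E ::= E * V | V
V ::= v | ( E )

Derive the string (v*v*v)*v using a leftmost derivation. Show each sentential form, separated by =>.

E => E*V   [E ::= E * V]
E*V => V*V   [E ::= V]
V*V => (E)*V   [V ::= ( E )]
(E)*V => (E*V)*V   [E ::= E * V]
(E*V)*V => (E*V*V)*V   [E ::= E * V]
(E*V*V)*V => (V*V*V)*V   [E ::= V]
(V*V*V)*V => (v*V*V)*V   [V ::= v]
(v*V*V)*V => (v*v*V)*V   [V ::= v]
(v*v*V)*V => (v*v*v)*V   [V ::= v]
(v*v*v)*V => (v*v*v)*v   [V ::= v]

E=>E*V=>V*V=>(E)*V=>(E*V)*V=>(E*V*V)*V=>(V*V*V)*V=>(v*V*V)*V=>(v*v*V)*V=>(v*v*v)*V=>(v*v*v)*v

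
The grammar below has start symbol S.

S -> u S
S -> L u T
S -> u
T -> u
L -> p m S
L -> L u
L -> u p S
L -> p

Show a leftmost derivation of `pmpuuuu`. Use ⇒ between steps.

S⇒LuT⇒pmSuT⇒pmLuTuT⇒pmpuTuT⇒pmpuuuT⇒pmpuuuu

S ⇒ LuT   [S -> L u T]
LuT ⇒ pmSuT   [L -> p m S]
pmSuT ⇒ pmLuTuT   [S -> L u T]
pmLuTuT ⇒ pmpuTuT   [L -> p]
pmpuTuT ⇒ pmpuuuT   [T -> u]
pmpuuuT ⇒ pmpuuuu   [T -> u]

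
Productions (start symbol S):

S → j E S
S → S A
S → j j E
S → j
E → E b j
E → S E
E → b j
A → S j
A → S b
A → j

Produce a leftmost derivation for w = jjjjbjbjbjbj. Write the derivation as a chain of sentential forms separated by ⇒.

S ⇒ jjE   [S → j j E]
jjE ⇒ jjEbj   [E → E b j]
jjEbj ⇒ jjEbjbj   [E → E b j]
jjEbjbj ⇒ jjEbjbjbj   [E → E b j]
jjEbjbjbj ⇒ jjSEbjbjbj   [E → S E]
jjSEbjbjbj ⇒ jjSAEbjbjbj   [S → S A]
jjSAEbjbjbj ⇒ jjjAEbjbjbj   [S → j]
jjjAEbjbjbj ⇒ jjjjEbjbjbj   [A → j]
jjjjEbjbjbj ⇒ jjjjbjbjbjbj   [E → b j]

S ⇒ jjE ⇒ jjEbj ⇒ jjEbjbj ⇒ jjEbjbjbj ⇒ jjSEbjbjbj ⇒ jjSAEbjbjbj ⇒ jjjAEbjbjbj ⇒ jjjjEbjbjbj ⇒ jjjjbjbjbjbj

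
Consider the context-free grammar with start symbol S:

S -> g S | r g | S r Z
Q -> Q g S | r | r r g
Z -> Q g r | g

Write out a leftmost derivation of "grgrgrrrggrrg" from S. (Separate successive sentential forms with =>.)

S => SrZ => SrZrZ => SrZrZrZ => gSrZrZrZ => grgrZrZrZ => grgrgrZrZ => grgrgrQgrrZ => grgrgrrrggrrZ => grgrgrrrggrrg

S => SrZ   [S -> S r Z]
SrZ => SrZrZ   [S -> S r Z]
SrZrZ => SrZrZrZ   [S -> S r Z]
SrZrZrZ => gSrZrZrZ   [S -> g S]
gSrZrZrZ => grgrZrZrZ   [S -> r g]
grgrZrZrZ => grgrgrZrZ   [Z -> g]
grgrgrZrZ => grgrgrQgrrZ   [Z -> Q g r]
grgrgrQgrrZ => grgrgrrrggrrZ   [Q -> r r g]
grgrgrrrggrrZ => grgrgrrrggrrg   [Z -> g]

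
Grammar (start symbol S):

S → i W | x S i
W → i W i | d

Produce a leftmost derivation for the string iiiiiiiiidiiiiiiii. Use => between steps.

S => iW   [S → i W]
iW => iiWi   [W → i W i]
iiWi => iiiWii   [W → i W i]
iiiWii => iiiiWiii   [W → i W i]
iiiiWiii => iiiiiWiiii   [W → i W i]
iiiiiWiiii => iiiiiiWiiiii   [W → i W i]
iiiiiiWiiiii => iiiiiiiWiiiiii   [W → i W i]
iiiiiiiWiiiiii => iiiiiiiiWiiiiiii   [W → i W i]
iiiiiiiiWiiiiiii => iiiiiiiiiWiiiiiiii   [W → i W i]
iiiiiiiiiWiiiiiiii => iiiiiiiiidiiiiiiii   [W → d]

S => iW => iiWi => iiiWii => iiiiWiii => iiiiiWiiii => iiiiiiWiiiii => iiiiiiiWiiiiii => iiiiiiiiWiiiiiii => iiiiiiiiiWiiiiiiii => iiiiiiiiidiiiiiiii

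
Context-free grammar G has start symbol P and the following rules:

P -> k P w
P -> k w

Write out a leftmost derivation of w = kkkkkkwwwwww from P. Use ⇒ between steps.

P ⇒ kPw ⇒ kkPww ⇒ kkkPwww ⇒ kkkkPwwww ⇒ kkkkkPwwwww ⇒ kkkkkkwwwwww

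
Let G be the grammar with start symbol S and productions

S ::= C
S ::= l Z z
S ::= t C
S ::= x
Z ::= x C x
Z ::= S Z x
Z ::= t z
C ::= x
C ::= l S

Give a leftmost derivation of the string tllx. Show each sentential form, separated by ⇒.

S ⇒ tC ⇒ tlS ⇒ tlC ⇒ tllS ⇒ tllC ⇒ tllx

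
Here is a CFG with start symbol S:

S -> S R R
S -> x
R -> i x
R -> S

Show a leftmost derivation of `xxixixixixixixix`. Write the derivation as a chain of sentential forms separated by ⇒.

S ⇒ SRR ⇒ SRRRR ⇒ xRRRR ⇒ xSRRR ⇒ xSRRRRR ⇒ xSRRRRRRR ⇒ xxRRRRRRR ⇒ xxixRRRRRR ⇒ xxixixRRRRR ⇒ xxixixixRRRR ⇒ xxixixixixRRR ⇒ xxixixixixixRR ⇒ xxixixixixixixR ⇒ xxixixixixixixix

S ⇒ SRR   [S -> S R R]
SRR ⇒ SRRRR   [S -> S R R]
SRRRR ⇒ xRRRR   [S -> x]
xRRRR ⇒ xSRRR   [R -> S]
xSRRR ⇒ xSRRRRR   [S -> S R R]
xSRRRRR ⇒ xSRRRRRRR   [S -> S R R]
xSRRRRRRR ⇒ xxRRRRRRR   [S -> x]
xxRRRRRRR ⇒ xxixRRRRRR   [R -> i x]
xxixRRRRRR ⇒ xxixixRRRRR   [R -> i x]
xxixixRRRRR ⇒ xxixixixRRRR   [R -> i x]
xxixixixRRRR ⇒ xxixixixixRRR   [R -> i x]
xxixixixixRRR ⇒ xxixixixixixRR   [R -> i x]
xxixixixixixRR ⇒ xxixixixixixixR   [R -> i x]
xxixixixixixixR ⇒ xxixixixixixixix   [R -> i x]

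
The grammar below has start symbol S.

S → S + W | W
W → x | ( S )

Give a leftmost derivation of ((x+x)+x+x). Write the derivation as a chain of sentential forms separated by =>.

S => W => (S) => (S+W) => (S+W+W) => (W+W+W) => ((S)+W+W) => ((S+W)+W+W) => ((W+W)+W+W) => ((x+W)+W+W) => ((x+x)+W+W) => ((x+x)+x+W) => ((x+x)+x+x)

S => W   [S → W]
W => (S)   [W → ( S )]
(S) => (S+W)   [S → S + W]
(S+W) => (S+W+W)   [S → S + W]
(S+W+W) => (W+W+W)   [S → W]
(W+W+W) => ((S)+W+W)   [W → ( S )]
((S)+W+W) => ((S+W)+W+W)   [S → S + W]
((S+W)+W+W) => ((W+W)+W+W)   [S → W]
((W+W)+W+W) => ((x+W)+W+W)   [W → x]
((x+W)+W+W) => ((x+x)+W+W)   [W → x]
((x+x)+W+W) => ((x+x)+x+W)   [W → x]
((x+x)+x+W) => ((x+x)+x+x)   [W → x]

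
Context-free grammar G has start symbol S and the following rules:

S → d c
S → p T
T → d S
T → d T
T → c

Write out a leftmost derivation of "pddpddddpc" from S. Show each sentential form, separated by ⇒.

S ⇒ pT ⇒ pdT ⇒ pddS ⇒ pddpT ⇒ pddpdT ⇒ pddpddT ⇒ pddpdddT ⇒ pddpddddS ⇒ pddpddddpT ⇒ pddpddddpc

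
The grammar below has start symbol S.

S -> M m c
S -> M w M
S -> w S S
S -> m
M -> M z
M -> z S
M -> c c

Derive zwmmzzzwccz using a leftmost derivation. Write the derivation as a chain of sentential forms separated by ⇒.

S ⇒ MwM   [S -> M w M]
MwM ⇒ MzwM   [M -> M z]
MzwM ⇒ MzzwM   [M -> M z]
MzzwM ⇒ MzzzwM   [M -> M z]
MzzzwM ⇒ zSzzzwM   [M -> z S]
zSzzzwM ⇒ zwSSzzzwM   [S -> w S S]
zwSSzzzwM ⇒ zwmSzzzwM   [S -> m]
zwmSzzzwM ⇒ zwmmzzzwM   [S -> m]
zwmmzzzwM ⇒ zwmmzzzwMz   [M -> M z]
zwmmzzzwMz ⇒ zwmmzzzwccz   [M -> c c]

S ⇒ MwM ⇒ MzwM ⇒ MzzwM ⇒ MzzzwM ⇒ zSzzzwM ⇒ zwSSzzzwM ⇒ zwmSzzzwM ⇒ zwmmzzzwM ⇒ zwmmzzzwMz ⇒ zwmmzzzwccz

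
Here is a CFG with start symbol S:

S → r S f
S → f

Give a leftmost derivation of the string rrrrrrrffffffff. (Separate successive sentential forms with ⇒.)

S ⇒ rSf ⇒ rrSff ⇒ rrrSfff ⇒ rrrrSffff ⇒ rrrrrSfffff ⇒ rrrrrrSffffff ⇒ rrrrrrrSfffffff ⇒ rrrrrrrffffffff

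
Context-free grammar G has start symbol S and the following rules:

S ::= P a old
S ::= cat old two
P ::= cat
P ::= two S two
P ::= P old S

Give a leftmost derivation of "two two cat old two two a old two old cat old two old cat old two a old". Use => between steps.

S => P a old => P old S a old => P old S old S a old => two S two old S old S a old => two P a old two old S old S a old => two two S two a old two old S old S a old => two two cat old two two a old two old S old S a old => two two cat old two two a old two old cat old two old S a old => two two cat old two two a old two old cat old two old cat old two a old

S => P a old   [S ::= P a old]
P a old => P old S a old   [P ::= P old S]
P old S a old => P old S old S a old   [P ::= P old S]
P old S old S a old => two S two old S old S a old   [P ::= two S two]
two S two old S old S a old => two P a old two old S old S a old   [S ::= P a old]
two P a old two old S old S a old => two two S two a old two old S old S a old   [P ::= two S two]
two two S two a old two old S old S a old => two two cat old two two a old two old S old S a old   [S ::= cat old two]
two two cat old two two a old two old S old S a old => two two cat old two two a old two old cat old two old S a old   [S ::= cat old two]
two two cat old two two a old two old cat old two old S a old => two two cat old two two a old two old cat old two old cat old two a old   [S ::= cat old two]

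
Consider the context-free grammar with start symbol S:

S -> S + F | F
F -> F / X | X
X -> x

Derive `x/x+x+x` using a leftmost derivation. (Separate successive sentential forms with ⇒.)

S ⇒ S+F ⇒ S+F+F ⇒ F+F+F ⇒ F/X+F+F ⇒ X/X+F+F ⇒ x/X+F+F ⇒ x/x+F+F ⇒ x/x+X+F ⇒ x/x+x+F ⇒ x/x+x+X ⇒ x/x+x+x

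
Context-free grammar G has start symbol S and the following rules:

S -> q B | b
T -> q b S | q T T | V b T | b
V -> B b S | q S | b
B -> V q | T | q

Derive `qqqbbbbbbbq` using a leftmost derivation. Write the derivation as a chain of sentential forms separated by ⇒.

S ⇒ qB   [S -> q B]
qB ⇒ qVq   [B -> V q]
qVq ⇒ qBbSq   [V -> B b S]
qBbSq ⇒ qTbSq   [B -> T]
qTbSq ⇒ qqTTbSq   [T -> q T T]
qqTTbSq ⇒ qqqTTTbSq   [T -> q T T]
qqqTTTbSq ⇒ qqqVbTTTbSq   [T -> V b T]
qqqVbTTTbSq ⇒ qqqbbTTTbSq   [V -> b]
qqqbbTTTbSq ⇒ qqqbbbTTbSq   [T -> b]
qqqbbbTTbSq ⇒ qqqbbbbTbSq   [T -> b]
qqqbbbbTbSq ⇒ qqqbbbbbbSq   [T -> b]
qqqbbbbbbSq ⇒ qqqbbbbbbbq   [S -> b]

S ⇒ qB ⇒ qVq ⇒ qBbSq ⇒ qTbSq ⇒ qqTTbSq ⇒ qqqTTTbSq ⇒ qqqVbTTTbSq ⇒ qqqbbTTTbSq ⇒ qqqbbbTTbSq ⇒ qqqbbbbTbSq ⇒ qqqbbbbbbSq ⇒ qqqbbbbbbbq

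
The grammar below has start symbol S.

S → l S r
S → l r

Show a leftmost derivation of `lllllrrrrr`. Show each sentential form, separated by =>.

S => lSr   [S → l S r]
lSr => llSrr   [S → l S r]
llSrr => lllSrrr   [S → l S r]
lllSrrr => llllSrrrr   [S → l S r]
llllSrrrr => lllllrrrrr   [S → l r]

S => lSr => llSrr => lllSrrr => llllSrrrr => lllllrrrrr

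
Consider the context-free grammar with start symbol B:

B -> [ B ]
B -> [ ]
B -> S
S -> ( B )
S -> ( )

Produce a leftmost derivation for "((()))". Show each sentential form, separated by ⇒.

B⇒S⇒(B)⇒(S)⇒((B))⇒((S))⇒((()))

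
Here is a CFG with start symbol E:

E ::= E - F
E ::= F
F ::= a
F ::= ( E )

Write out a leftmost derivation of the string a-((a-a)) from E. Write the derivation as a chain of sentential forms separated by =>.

E => E-F   [E ::= E - F]
E-F => F-F   [E ::= F]
F-F => a-F   [F ::= a]
a-F => a-(E)   [F ::= ( E )]
a-(E) => a-(F)   [E ::= F]
a-(F) => a-((E))   [F ::= ( E )]
a-((E)) => a-((E-F))   [E ::= E - F]
a-((E-F)) => a-((F-F))   [E ::= F]
a-((F-F)) => a-((a-F))   [F ::= a]
a-((a-F)) => a-((a-a))   [F ::= a]

E => E-F => F-F => a-F => a-(E) => a-(F) => a-((E)) => a-((E-F)) => a-((F-F)) => a-((a-F)) => a-((a-a))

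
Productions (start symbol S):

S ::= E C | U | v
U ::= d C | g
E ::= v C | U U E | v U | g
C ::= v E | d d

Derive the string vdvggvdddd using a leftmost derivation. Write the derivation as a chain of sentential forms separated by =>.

S=>EC=>vUC=>vdCC=>vdvEC=>vdvUUEC=>vdvgUEC=>vdvggEC=>vdvggvCC=>vdvggvddC=>vdvggvdddd

S => EC   [S ::= E C]
EC => vUC   [E ::= v U]
vUC => vdCC   [U ::= d C]
vdCC => vdvEC   [C ::= v E]
vdvEC => vdvUUEC   [E ::= U U E]
vdvUUEC => vdvgUEC   [U ::= g]
vdvgUEC => vdvggEC   [U ::= g]
vdvggEC => vdvggvCC   [E ::= v C]
vdvggvCC => vdvggvddC   [C ::= d d]
vdvggvddC => vdvggvdddd   [C ::= d d]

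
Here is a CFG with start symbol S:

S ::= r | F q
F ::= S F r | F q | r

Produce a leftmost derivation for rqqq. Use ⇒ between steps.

S⇒Fq⇒Fqq⇒Fqqq⇒rqqq

S ⇒ Fq   [S ::= F q]
Fq ⇒ Fqq   [F ::= F q]
Fqq ⇒ Fqqq   [F ::= F q]
Fqqq ⇒ rqqq   [F ::= r]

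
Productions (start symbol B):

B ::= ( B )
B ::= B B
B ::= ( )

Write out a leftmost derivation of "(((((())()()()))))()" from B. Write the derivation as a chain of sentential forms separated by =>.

B => BB => (B)B => ((B))B => (((B)))B => ((((B))))B => ((((BB))))B => ((((BBB))))B => ((((BBBB))))B => (((((B)BBB))))B => (((((())BBB))))B => (((((())()BB))))B => (((((())()()B))))B => (((((())()()()))))B => (((((())()()()))))()

B => BB   [B ::= B B]
BB => (B)B   [B ::= ( B )]
(B)B => ((B))B   [B ::= ( B )]
((B))B => (((B)))B   [B ::= ( B )]
(((B)))B => ((((B))))B   [B ::= ( B )]
((((B))))B => ((((BB))))B   [B ::= B B]
((((BB))))B => ((((BBB))))B   [B ::= B B]
((((BBB))))B => ((((BBBB))))B   [B ::= B B]
((((BBBB))))B => (((((B)BBB))))B   [B ::= ( B )]
(((((B)BBB))))B => (((((())BBB))))B   [B ::= ( )]
(((((())BBB))))B => (((((())()BB))))B   [B ::= ( )]
(((((())()BB))))B => (((((())()()B))))B   [B ::= ( )]
(((((())()()B))))B => (((((())()()()))))B   [B ::= ( )]
(((((())()()()))))B => (((((())()()()))))()   [B ::= ( )]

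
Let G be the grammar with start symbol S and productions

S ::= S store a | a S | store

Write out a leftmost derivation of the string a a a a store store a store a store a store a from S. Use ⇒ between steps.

S ⇒ S store a ⇒ S store a store a ⇒ a S store a store a ⇒ a a S store a store a ⇒ a a S store a store a store a ⇒ a a S store a store a store a store a ⇒ a a a S store a store a store a store a ⇒ a a a a S store a store a store a store a ⇒ a a a a store store a store a store a store a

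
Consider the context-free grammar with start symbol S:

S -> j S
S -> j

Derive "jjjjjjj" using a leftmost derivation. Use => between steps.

S=>jS=>jjS=>jjjS=>jjjjS=>jjjjjS=>jjjjjjS=>jjjjjjj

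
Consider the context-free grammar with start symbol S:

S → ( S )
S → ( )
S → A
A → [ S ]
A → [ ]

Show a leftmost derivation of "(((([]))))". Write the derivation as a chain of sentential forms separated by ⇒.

S ⇒ (S) ⇒ ((S)) ⇒ (((S))) ⇒ ((((S)))) ⇒ ((((A)))) ⇒ (((([]))))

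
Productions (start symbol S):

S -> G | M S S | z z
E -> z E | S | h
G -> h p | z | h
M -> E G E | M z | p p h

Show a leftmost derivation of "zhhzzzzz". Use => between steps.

S=>MSS=>MzSS=>EGEzSS=>SGEzSS=>GGEzSS=>zGEzSS=>zhEzSS=>zhhzSS=>zhhzzzS=>zhhzzzzz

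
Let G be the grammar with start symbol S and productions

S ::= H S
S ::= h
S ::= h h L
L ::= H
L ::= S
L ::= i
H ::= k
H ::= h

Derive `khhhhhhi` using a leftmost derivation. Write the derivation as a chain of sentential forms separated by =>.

S=>HS=>kS=>kHS=>khS=>khHS=>khhS=>khhhhL=>khhhhS=>khhhhhhL=>khhhhhhi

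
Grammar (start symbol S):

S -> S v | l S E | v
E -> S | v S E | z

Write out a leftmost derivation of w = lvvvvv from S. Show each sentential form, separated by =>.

S=>lSE=>lSvE=>lSvvE=>lSvvvE=>lvvvvE=>lvvvvS=>lvvvvv

S => lSE   [S -> l S E]
lSE => lSvE   [S -> S v]
lSvE => lSvvE   [S -> S v]
lSvvE => lSvvvE   [S -> S v]
lSvvvE => lvvvvE   [S -> v]
lvvvvE => lvvvvS   [E -> S]
lvvvvS => lvvvvv   [S -> v]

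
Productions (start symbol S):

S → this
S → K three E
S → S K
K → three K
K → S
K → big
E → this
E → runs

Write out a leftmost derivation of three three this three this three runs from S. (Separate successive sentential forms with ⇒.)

S ⇒ K three E ⇒ S three E ⇒ K three E three E ⇒ three K three E three E ⇒ three three K three E three E ⇒ three three S three E three E ⇒ three three this three E three E ⇒ three three this three this three E ⇒ three three this three this three runs

S ⇒ K three E   [S → K three E]
K three E ⇒ S three E   [K → S]
S three E ⇒ K three E three E   [S → K three E]
K three E three E ⇒ three K three E three E   [K → three K]
three K three E three E ⇒ three three K three E three E   [K → three K]
three three K three E three E ⇒ three three S three E three E   [K → S]
three three S three E three E ⇒ three three this three E three E   [S → this]
three three this three E three E ⇒ three three this three this three E   [E → this]
three three this three this three E ⇒ three three this three this three runs   [E → runs]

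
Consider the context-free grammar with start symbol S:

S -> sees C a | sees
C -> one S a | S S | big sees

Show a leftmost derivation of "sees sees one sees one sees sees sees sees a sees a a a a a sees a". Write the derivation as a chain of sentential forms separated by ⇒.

S ⇒ sees C a   [S -> sees C a]
sees C a ⇒ sees S S a   [C -> S S]
sees S S a ⇒ sees sees C a S a   [S -> sees C a]
sees sees C a S a ⇒ sees sees one S a a S a   [C -> one S a]
sees sees one S a a S a ⇒ sees sees one sees C a a a S a   [S -> sees C a]
sees sees one sees C a a a S a ⇒ sees sees one sees one S a a a a S a   [C -> one S a]
sees sees one sees one S a a a a S a ⇒ sees sees one sees one sees C a a a a a S a   [S -> sees C a]
sees sees one sees one sees C a a a a a S a ⇒ sees sees one sees one sees S S a a a a a S a   [C -> S S]
sees sees one sees one sees S S a a a a a S a ⇒ sees sees one sees one sees sees C a S a a a a a S a   [S -> sees C a]
sees sees one sees one sees sees C a S a a a a a S a ⇒ sees sees one sees one sees sees S S a S a a a a a S a   [C -> S S]
sees sees one sees one sees sees S S a S a a a a a S a ⇒ sees sees one sees one sees sees sees S a S a a a a a S a   [S -> sees]
sees sees one sees one sees sees sees S a S a a a a a S a ⇒ sees sees one sees one sees sees sees sees a S a a a a a S a   [S -> sees]
sees sees one sees one sees sees sees sees a S a a a a a S a ⇒ sees sees one sees one sees sees sees sees a sees a a a a a S a   [S -> sees]
sees sees one sees one sees sees sees sees a sees a a a a a S a ⇒ sees sees one sees one sees sees sees sees a sees a a a a a sees a   [S -> sees]

S ⇒ sees C a ⇒ sees S S a ⇒ sees sees C a S a ⇒ sees sees one S a a S a ⇒ sees sees one sees C a a a S a ⇒ sees sees one sees one S a a a a S a ⇒ sees sees one sees one sees C a a a a a S a ⇒ sees sees one sees one sees S S a a a a a S a ⇒ sees sees one sees one sees sees C a S a a a a a S a ⇒ sees sees one sees one sees sees S S a S a a a a a S a ⇒ sees sees one sees one sees sees sees S a S a a a a a S a ⇒ sees sees one sees one sees sees sees sees a S a a a a a S a ⇒ sees sees one sees one sees sees sees sees a sees a a a a a S a ⇒ sees sees one sees one sees sees sees sees a sees a a a a a sees a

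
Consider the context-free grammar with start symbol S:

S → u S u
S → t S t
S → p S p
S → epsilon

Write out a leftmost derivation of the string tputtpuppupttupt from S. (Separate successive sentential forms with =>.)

S=>tSt=>tpSpt=>tpuSupt=>tputStupt=>tputtSttupt=>tputtpSpttupt=>tputtpuSupttupt=>tputtpupSpupttupt=>tputtpuppupttupt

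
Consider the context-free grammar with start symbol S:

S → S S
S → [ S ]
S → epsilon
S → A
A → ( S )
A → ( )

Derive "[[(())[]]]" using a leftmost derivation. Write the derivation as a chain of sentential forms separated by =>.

S => [S]   [S → [ S ]]
[S] => [[S]]   [S → [ S ]]
[[S]] => [[SS]]   [S → S S]
[[SS]] => [[AS]]   [S → A]
[[AS]] => [[(S)S]]   [A → ( S )]
[[(S)S]] => [[(A)S]]   [S → A]
[[(A)S]] => [[(())S]]   [A → ( )]
[[(())S]] => [[(())[S]]]   [S → [ S ]]
[[(())[S]]] => [[(())[]]]   [S → epsilon]

S=>[S]=>[[S]]=>[[SS]]=>[[AS]]=>[[(S)S]]=>[[(A)S]]=>[[(())S]]=>[[(())[S]]]=>[[(())[]]]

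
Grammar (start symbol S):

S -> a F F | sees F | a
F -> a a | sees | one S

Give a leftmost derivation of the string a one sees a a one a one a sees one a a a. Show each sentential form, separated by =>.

S => a F F => a one S F => a one sees F F => a one sees a a F => a one sees a a one S => a one sees a a one a F F => a one sees a a one a one S F => a one sees a a one a one a F F F => a one sees a a one a one a sees F F => a one sees a a one a one a sees one S F => a one sees a a one a one a sees one a F => a one sees a a one a one a sees one a a a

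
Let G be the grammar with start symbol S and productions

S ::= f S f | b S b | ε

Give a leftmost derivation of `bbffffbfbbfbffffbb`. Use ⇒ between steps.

S⇒bSb⇒bbSbb⇒bbfSfbb⇒bbffSffbb⇒bbfffSfffbb⇒bbffffSffffbb⇒bbffffbSbffffbb⇒bbffffbfSfbffffbb⇒bbffffbfbSbfbffffbb⇒bbffffbfbbfbffffbb

S ⇒ bSb   [S ::= b S b]
bSb ⇒ bbSbb   [S ::= b S b]
bbSbb ⇒ bbfSfbb   [S ::= f S f]
bbfSfbb ⇒ bbffSffbb   [S ::= f S f]
bbffSffbb ⇒ bbfffSfffbb   [S ::= f S f]
bbfffSfffbb ⇒ bbffffSffffbb   [S ::= f S f]
bbffffSffffbb ⇒ bbffffbSbffffbb   [S ::= b S b]
bbffffbSbffffbb ⇒ bbffffbfSfbffffbb   [S ::= f S f]
bbffffbfSfbffffbb ⇒ bbffffbfbSbfbffffbb   [S ::= b S b]
bbffffbfbSbfbffffbb ⇒ bbffffbfbbfbffffbb   [S ::= ε]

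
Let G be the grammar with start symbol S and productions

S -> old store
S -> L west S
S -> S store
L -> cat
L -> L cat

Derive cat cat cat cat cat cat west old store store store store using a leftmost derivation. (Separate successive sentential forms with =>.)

S => S store   [S -> S store]
S store => L west S store   [S -> L west S]
L west S store => L cat west S store   [L -> L cat]
L cat west S store => L cat cat west S store   [L -> L cat]
L cat cat west S store => L cat cat cat west S store   [L -> L cat]
L cat cat cat west S store => L cat cat cat cat west S store   [L -> L cat]
L cat cat cat cat west S store => L cat cat cat cat cat west S store   [L -> L cat]
L cat cat cat cat cat west S store => cat cat cat cat cat cat west S store   [L -> cat]
cat cat cat cat cat cat west S store => cat cat cat cat cat cat west S store store   [S -> S store]
cat cat cat cat cat cat west S store store => cat cat cat cat cat cat west S store store store   [S -> S store]
cat cat cat cat cat cat west S store store store => cat cat cat cat cat cat west old store store store store   [S -> old store]

S => S store => L west S store => L cat west S store => L cat cat west S store => L cat cat cat west S store => L cat cat cat cat west S store => L cat cat cat cat cat west S store => cat cat cat cat cat cat west S store => cat cat cat cat cat cat west S store store => cat cat cat cat cat cat west S store store store => cat cat cat cat cat cat west old store store store store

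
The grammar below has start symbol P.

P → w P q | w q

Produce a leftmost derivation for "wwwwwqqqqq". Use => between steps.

P => wPq => wwPqq => wwwPqqq => wwwwPqqqq => wwwwwqqqqq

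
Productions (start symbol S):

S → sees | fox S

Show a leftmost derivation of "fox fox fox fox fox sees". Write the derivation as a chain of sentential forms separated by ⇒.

S ⇒ fox S   [S → fox S]
fox S ⇒ fox fox S   [S → fox S]
fox fox S ⇒ fox fox fox S   [S → fox S]
fox fox fox S ⇒ fox fox fox fox S   [S → fox S]
fox fox fox fox S ⇒ fox fox fox fox fox S   [S → fox S]
fox fox fox fox fox S ⇒ fox fox fox fox fox sees   [S → sees]

S ⇒ fox S ⇒ fox fox S ⇒ fox fox fox S ⇒ fox fox fox fox S ⇒ fox fox fox fox fox S ⇒ fox fox fox fox fox sees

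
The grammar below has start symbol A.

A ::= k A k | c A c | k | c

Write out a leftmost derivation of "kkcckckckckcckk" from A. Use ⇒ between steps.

A⇒kAk⇒kkAkk⇒kkcAckk⇒kkccAcckk⇒kkcckAkcckk⇒kkcckcAckcckk⇒kkcckckAkckcckk⇒kkcckckckckcckk

A ⇒ kAk   [A ::= k A k]
kAk ⇒ kkAkk   [A ::= k A k]
kkAkk ⇒ kkcAckk   [A ::= c A c]
kkcAckk ⇒ kkccAcckk   [A ::= c A c]
kkccAcckk ⇒ kkcckAkcckk   [A ::= k A k]
kkcckAkcckk ⇒ kkcckcAckcckk   [A ::= c A c]
kkcckcAckcckk ⇒ kkcckckAkckcckk   [A ::= k A k]
kkcckckAkckcckk ⇒ kkcckckckckcckk   [A ::= c]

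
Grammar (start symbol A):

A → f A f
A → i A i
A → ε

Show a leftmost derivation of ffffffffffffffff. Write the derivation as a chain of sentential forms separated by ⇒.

A ⇒ fAf ⇒ ffAff ⇒ fffAfff ⇒ ffffAffff ⇒ fffffAfffff ⇒ ffffffAffffff ⇒ fffffffAfffffff ⇒ ffffffffAffffffff ⇒ ffffffffffffffff

A ⇒ fAf   [A → f A f]
fAf ⇒ ffAff   [A → f A f]
ffAff ⇒ fffAfff   [A → f A f]
fffAfff ⇒ ffffAffff   [A → f A f]
ffffAffff ⇒ fffffAfffff   [A → f A f]
fffffAfffff ⇒ ffffffAffffff   [A → f A f]
ffffffAffffff ⇒ fffffffAfffffff   [A → f A f]
fffffffAfffffff ⇒ ffffffffAffffffff   [A → f A f]
ffffffffAffffffff ⇒ ffffffffffffffff   [A → ε]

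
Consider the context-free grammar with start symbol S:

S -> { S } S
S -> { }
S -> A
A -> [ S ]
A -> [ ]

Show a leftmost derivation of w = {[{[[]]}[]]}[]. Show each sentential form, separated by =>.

S => {S}S => {A}S => {[S]}S => {[{S}S]}S => {[{A}S]}S => {[{[S]}S]}S => {[{[A]}S]}S => {[{[[]]}S]}S => {[{[[]]}A]}S => {[{[[]]}[]]}S => {[{[[]]}[]]}A => {[{[[]]}[]]}[]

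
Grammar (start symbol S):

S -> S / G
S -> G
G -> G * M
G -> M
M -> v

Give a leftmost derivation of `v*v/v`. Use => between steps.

S => S/G => G/G => G*M/G => M*M/G => v*M/G => v*v/G => v*v/M => v*v/v

S => S/G   [S -> S / G]
S/G => G/G   [S -> G]
G/G => G*M/G   [G -> G * M]
G*M/G => M*M/G   [G -> M]
M*M/G => v*M/G   [M -> v]
v*M/G => v*v/G   [M -> v]
v*v/G => v*v/M   [G -> M]
v*v/M => v*v/v   [M -> v]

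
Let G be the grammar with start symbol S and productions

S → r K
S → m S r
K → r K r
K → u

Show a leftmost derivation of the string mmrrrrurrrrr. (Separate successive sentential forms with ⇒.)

S ⇒ mSr ⇒ mmSrr ⇒ mmrKrr ⇒ mmrrKrrr ⇒ mmrrrKrrrr ⇒ mmrrrrKrrrrr ⇒ mmrrrrurrrrr

S ⇒ mSr   [S → m S r]
mSr ⇒ mmSrr   [S → m S r]
mmSrr ⇒ mmrKrr   [S → r K]
mmrKrr ⇒ mmrrKrrr   [K → r K r]
mmrrKrrr ⇒ mmrrrKrrrr   [K → r K r]
mmrrrKrrrr ⇒ mmrrrrKrrrrr   [K → r K r]
mmrrrrKrrrrr ⇒ mmrrrrurrrrr   [K → u]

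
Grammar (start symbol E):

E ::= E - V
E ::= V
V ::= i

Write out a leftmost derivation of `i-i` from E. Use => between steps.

E => E-V   [E ::= E - V]
E-V => V-V   [E ::= V]
V-V => i-V   [V ::= i]
i-V => i-i   [V ::= i]

E => E-V => V-V => i-V => i-i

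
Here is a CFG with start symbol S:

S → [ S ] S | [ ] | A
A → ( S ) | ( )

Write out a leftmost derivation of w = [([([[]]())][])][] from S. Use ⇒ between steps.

S ⇒ [S]S   [S → [ S ] S]
[S]S ⇒ [A]S   [S → A]
[A]S ⇒ [(S)]S   [A → ( S )]
[(S)]S ⇒ [([S]S)]S   [S → [ S ] S]
[([S]S)]S ⇒ [([A]S)]S   [S → A]
[([A]S)]S ⇒ [([(S)]S)]S   [A → ( S )]
[([(S)]S)]S ⇒ [([([S]S)]S)]S   [S → [ S ] S]
[([([S]S)]S)]S ⇒ [([([[]]S)]S)]S   [S → [ ]]
[([([[]]S)]S)]S ⇒ [([([[]]A)]S)]S   [S → A]
[([([[]]A)]S)]S ⇒ [([([[]]())]S)]S   [A → ( )]
[([([[]]())]S)]S ⇒ [([([[]]())][])]S   [S → [ ]]
[([([[]]())][])]S ⇒ [([([[]]())][])][]   [S → [ ]]

S ⇒ [S]S ⇒ [A]S ⇒ [(S)]S ⇒ [([S]S)]S ⇒ [([A]S)]S ⇒ [([(S)]S)]S ⇒ [([([S]S)]S)]S ⇒ [([([[]]S)]S)]S ⇒ [([([[]]A)]S)]S ⇒ [([([[]]())]S)]S ⇒ [([([[]]())][])]S ⇒ [([([[]]())][])][]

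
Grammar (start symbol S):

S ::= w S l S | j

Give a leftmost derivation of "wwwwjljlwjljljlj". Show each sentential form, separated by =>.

S => wSlS   [S ::= w S l S]
wSlS => wwSlSlS   [S ::= w S l S]
wwSlSlS => wwwSlSlSlS   [S ::= w S l S]
wwwSlSlSlS => wwwwSlSlSlSlS   [S ::= w S l S]
wwwwSlSlSlSlS => wwwwjlSlSlSlS   [S ::= j]
wwwwjlSlSlSlS => wwwwjljlSlSlS   [S ::= j]
wwwwjljlSlSlS => wwwwjljlwSlSlSlS   [S ::= w S l S]
wwwwjljlwSlSlSlS => wwwwjljlwjlSlSlS   [S ::= j]
wwwwjljlwjlSlSlS => wwwwjljlwjljlSlS   [S ::= j]
wwwwjljlwjljlSlS => wwwwjljlwjljljlS   [S ::= j]
wwwwjljlwjljljlS => wwwwjljlwjljljlj   [S ::= j]

S=>wSlS=>wwSlSlS=>wwwSlSlSlS=>wwwwSlSlSlSlS=>wwwwjlSlSlSlS=>wwwwjljlSlSlS=>wwwwjljlwSlSlSlS=>wwwwjljlwjlSlSlS=>wwwwjljlwjljlSlS=>wwwwjljlwjljljlS=>wwwwjljlwjljljlj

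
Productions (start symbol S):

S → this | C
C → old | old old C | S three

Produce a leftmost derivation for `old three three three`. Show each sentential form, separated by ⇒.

S ⇒ C   [S → C]
C ⇒ S three   [C → S three]
S three ⇒ C three   [S → C]
C three ⇒ S three three   [C → S three]
S three three ⇒ C three three   [S → C]
C three three ⇒ S three three three   [C → S three]
S three three three ⇒ C three three three   [S → C]
C three three three ⇒ old three three three   [C → old]

S ⇒ C ⇒ S three ⇒ C three ⇒ S three three ⇒ C three three ⇒ S three three three ⇒ C three three three ⇒ old three three three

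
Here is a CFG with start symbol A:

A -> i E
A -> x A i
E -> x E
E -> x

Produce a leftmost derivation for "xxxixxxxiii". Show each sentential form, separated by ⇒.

A ⇒ xAi ⇒ xxAii ⇒ xxxAiii ⇒ xxxiEiii ⇒ xxxixEiii ⇒ xxxixxEiii ⇒ xxxixxxEiii ⇒ xxxixxxxiii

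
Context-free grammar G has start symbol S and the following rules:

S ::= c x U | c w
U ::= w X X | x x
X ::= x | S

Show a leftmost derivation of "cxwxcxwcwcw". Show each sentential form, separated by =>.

S=>cxU=>cxwXX=>cxwxX=>cxwxS=>cxwxcxU=>cxwxcxwXX=>cxwxcxwSX=>cxwxcxwcwX=>cxwxcxwcwS=>cxwxcxwcwcw

S => cxU   [S ::= c x U]
cxU => cxwXX   [U ::= w X X]
cxwXX => cxwxX   [X ::= x]
cxwxX => cxwxS   [X ::= S]
cxwxS => cxwxcxU   [S ::= c x U]
cxwxcxU => cxwxcxwXX   [U ::= w X X]
cxwxcxwXX => cxwxcxwSX   [X ::= S]
cxwxcxwSX => cxwxcxwcwX   [S ::= c w]
cxwxcxwcwX => cxwxcxwcwS   [X ::= S]
cxwxcxwcwS => cxwxcxwcwcw   [S ::= c w]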